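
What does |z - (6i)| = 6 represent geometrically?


|z - z0| = r is a circle with center z0 and radius r.
Center = (0, 6), radius = 6

Circle with center (0, 6) and radius 6


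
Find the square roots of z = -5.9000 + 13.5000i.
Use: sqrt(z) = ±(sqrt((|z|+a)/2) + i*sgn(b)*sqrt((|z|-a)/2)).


|z| = sqrt(34.81+182.25) = 14.7330
sqrt((|z|+a)/2) = sqrt((14.7330+(-5.9))/2) = sqrt(4.4165) = 2.1015
sqrt((|z|-a)/2) = sqrt((14.7330-(-5.9))/2) = sqrt(10.3165) = 3.2119

±(2.1015 + 3.2119i) i.e. 2.1015 + 3.2119i and -2.1015 - 3.2119i


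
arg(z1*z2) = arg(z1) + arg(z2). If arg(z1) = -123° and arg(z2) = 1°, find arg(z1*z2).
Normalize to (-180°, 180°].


arg(z1*z2) = -123° + 1° = -122°
Normalized to (-180°, 180°]: -122°

-122°


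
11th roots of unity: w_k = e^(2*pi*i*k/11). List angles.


The 11th roots of unity are cis(360k/11°) for k=0..10
Angle step = 360/11 = 32.7273°
Primitive root: cis(32.7273°)
Primitive root = 0.8413 + 0.5406i

11 roots at angles: 0°, 32.7273°, 65.4545°, 98.1818°, 130.9091°, 163.6364°, 196.3636°, 229.0909°, 261.8182°, 294.5455°, 327.2727°


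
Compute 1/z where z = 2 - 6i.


|z|^2 = 4+36 = 40
1/z = (2 + 6i)/40

1/z = 0.0500 + 0.1500i


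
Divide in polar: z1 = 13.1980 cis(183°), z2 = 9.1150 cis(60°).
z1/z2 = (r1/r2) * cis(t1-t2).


r = 13.1980 / 9.1150 = 1.4479
theta = 183° - 60° = 123° = 123° (mod 360)

1.4479 cis(123°)


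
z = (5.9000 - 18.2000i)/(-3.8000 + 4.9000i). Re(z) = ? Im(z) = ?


Multiply by conjugate: (5.9000 - 18.2000i)(-3.8000 - 4.9000i) / ((-3.8)^2 + 4.9^2)
Numerator real = 5.9*(-3.8) - (18.2)*4.9 = -111.6
Numerator imag = -18.2*(-3.8) - 5.9*4.9 = 40.25
Denominator = 38.45
Re(z) = -111.6/38.45 = -2.9025
Im(z) = 40.25/38.45 = 1.0468

Re(z) = -2.9025, Im(z) = 1.0468


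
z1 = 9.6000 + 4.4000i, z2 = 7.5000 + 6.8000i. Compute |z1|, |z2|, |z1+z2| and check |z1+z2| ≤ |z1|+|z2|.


|z1| = sqrt(9.6^2 + 4.4^2) = sqrt(111.52) = 10.5603
|z2| = sqrt(7.5^2 + 6.8^2) = sqrt(102.49) = 10.1237
z1+z2 = 17.1000 + 11.2000i
|z1+z2| = sqrt(417.85) = 20.4414
|z1|+|z2| = 10.5603 + 10.1237 = 20.6840

|z1+z2| = 20.4414 ≤ |z1|+|z2| = 20.6840 (verified)


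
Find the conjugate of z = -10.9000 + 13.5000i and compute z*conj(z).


z_bar = -10.9000 - 13.5000i
z*z_bar = (-10.9)^2 + 13.5^2 = 118.81 + 182.25 = 301.06

z_bar = -10.9000 - 13.5000i, z*z_bar = 301.06


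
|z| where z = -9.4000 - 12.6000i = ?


|z| = sqrt((-9.4)^2 + (-12.6)^2) = sqrt(88.36 + 158.76) = sqrt(247.12) = 15.7201

|z| = 15.7201


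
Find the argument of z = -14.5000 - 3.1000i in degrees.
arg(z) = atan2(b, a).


Re = -14.5, Im = -3.1
arg = atan2(-3.1, -14.5) = -167.9322 degrees

arg(z) = -167.9322 degrees


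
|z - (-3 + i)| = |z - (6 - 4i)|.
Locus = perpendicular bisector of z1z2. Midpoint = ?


Equal distances means the locus is the perpendicular bisector of z1 and z2.
Midpoint = ((-3+6)/2, (1+(-4))/2) = (1.5000, -1.5000)

Perpendicular bisector through (1.5000, -1.5000)


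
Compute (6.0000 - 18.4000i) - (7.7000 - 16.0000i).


Real: 6 - 7.7 = -1.7
Imag: -18.4 + 16 = -2.4

-1.7000 - 2.4000i


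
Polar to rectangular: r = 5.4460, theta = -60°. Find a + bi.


a = 5.4460*cos(-60°) = 5.4460*0.5 = 2.7230
b = 5.4460*sin(-60°) = 5.4460*(-0.86603) = -4.7164

2.7230 - 4.7164i


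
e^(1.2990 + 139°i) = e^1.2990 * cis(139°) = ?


e^1.2990 = 3.6656
cos(139°) = -0.75471
sin(139°) = 0.65606
Real = 3.6656*(-0.75471) = -2.7665
Imag = 3.6656*0.65606 = 2.4049

-2.7665 + 2.4049i


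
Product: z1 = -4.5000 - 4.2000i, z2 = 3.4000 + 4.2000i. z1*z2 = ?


Real = -4.5*3.4 - (-4.2)*4.2 = -15.3 - (-17.64) = 2.34
Imag = -4.5*4.2 + 3.4*(-4.2) = -18.9 - (14.28) = -33.18

2.3400 - 33.1800i


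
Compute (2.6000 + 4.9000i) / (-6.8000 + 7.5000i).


Conjugate of z2 = -6.8000 - 7.5000i
Numerator: (2.6000 + 4.9000i)(-6.8000 - 7.5000i) = 19.0700 - 52.8200i
Denominator: (-6.8)^2 + 7.5^2 = 102.49
Result = (19.0700 - 52.8200i)/102.49

0.1861 - 0.5154i


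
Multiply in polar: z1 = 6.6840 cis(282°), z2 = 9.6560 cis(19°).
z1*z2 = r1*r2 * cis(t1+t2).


r = 6.6840 * 9.6560 = 64.5407
theta = 282° + 19° = 301° = 301° (mod 360)

64.5407 cis(301°)


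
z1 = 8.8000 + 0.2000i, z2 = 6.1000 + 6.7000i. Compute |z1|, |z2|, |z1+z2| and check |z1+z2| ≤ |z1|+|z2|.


|z1| = sqrt(8.8^2 + 0.2^2) = sqrt(77.48) = 8.8023
|z2| = sqrt(6.1^2 + 6.7^2) = sqrt(82.1) = 9.0609
z1+z2 = 14.9000 + 6.9000i
|z1+z2| = sqrt(269.62) = 16.4201
|z1|+|z2| = 8.8023 + 9.0609 = 17.8632

|z1+z2| = 16.4201 ≤ |z1|+|z2| = 17.8632 (verified)


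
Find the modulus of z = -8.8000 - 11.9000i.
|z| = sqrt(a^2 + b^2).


|z| = sqrt((-8.8)^2 + (-11.9)^2) = sqrt(77.44 + 141.61) = sqrt(219.05) = 14.8003

|z| = 14.8003


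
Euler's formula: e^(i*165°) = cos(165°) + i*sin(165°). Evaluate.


cos(165°) = -0.9659
sin(165°) = 0.2588

e^(i*165°) = -0.9659 + 0.2588i


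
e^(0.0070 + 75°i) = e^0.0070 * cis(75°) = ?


e^0.0070 = 1.0070
cos(75°) = 0.2588
sin(75°) = 0.9659
Real = 1.0070*0.2588 = 0.2606
Imag = 1.0070*0.9659 = 0.9727

0.2606 + 0.9727i


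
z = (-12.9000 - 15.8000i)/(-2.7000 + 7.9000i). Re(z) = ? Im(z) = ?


Multiply by conjugate: (-12.9000 - 15.8000i)(-2.7000 - 7.9000i) / ((-2.7)^2 + 7.9^2)
Numerator real = -12.9*(-2.7) - (15.8)*7.9 = -89.99
Numerator imag = -15.8*(-2.7) - (-12.9)*7.9 = 144.57
Denominator = 69.7
Re(z) = -89.99/69.7 = -1.2911
Im(z) = 144.57/69.7 = 2.0742

Re(z) = -1.2911, Im(z) = 2.0742


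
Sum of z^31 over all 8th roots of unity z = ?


The roots are w_k = w^k with w = e^(2*pi*i/8), and (w^k)^31 = (w^31)^k.
So S = 1 + u + u^2 + ... + u^(7) with u = w^31.
31 = 3*8 + 7, so 31 is not a multiple of 8: u = (w^8)^3 * w^7 = w^7 ≠ 1 (w is a primitive 8th root), while u^8 = (w^8)^31 = 1.
Geometric series: S = (1 - u^8)/(1 - u) = (1 - 1)/(1 - u) = 0

S = 0


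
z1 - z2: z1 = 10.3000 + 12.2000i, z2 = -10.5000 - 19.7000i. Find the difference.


Real: 10.3 + 10.5 = 20.8
Imag: 12.2 + 19.7 = 31.9

20.8000 + 31.9000i


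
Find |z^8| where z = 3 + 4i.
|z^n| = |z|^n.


|z| = sqrt(9+16) = sqrt(25) = 5
|z^8| = |z|^8 = 5^8 = 390625

|z^8| = 390625


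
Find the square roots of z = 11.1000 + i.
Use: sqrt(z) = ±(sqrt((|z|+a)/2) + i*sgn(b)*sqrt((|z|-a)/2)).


|z| = sqrt(123.21+1) = 11.1450
sqrt((|z|+a)/2) = sqrt((11.1450+11.1)/2) = sqrt(11.1225) = 3.3350
sqrt((|z|-a)/2) = sqrt((11.1450-11.1)/2) = sqrt(0.0225) = 0.1499

±(3.3350 + 0.1499i) i.e. 3.3350 + 0.1499i and -3.3350 - 0.1499i


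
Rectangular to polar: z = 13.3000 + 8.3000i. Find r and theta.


r = sqrt(176.89+68.89) = sqrt(245.78) = 15.6774
theta = atan2(8.3, 13.3) = 31.9666 degrees

r = 15.6774, theta = 31.9666 degrees


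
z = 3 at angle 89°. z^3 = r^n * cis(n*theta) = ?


r^3 = 3^3 = 27
n*theta = 3*89° = 267° = 267° (mod 360)
a = 27*cos(267°) = -1.4131
b = 27*sin(267°) = -26.9630

27 cis(267°) = -1.4131 - 26.9630i


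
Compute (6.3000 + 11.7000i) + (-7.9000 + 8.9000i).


Real: 6.3 - 7.9 = -1.6
Imag: 11.7 + 8.9 = 20.6

-1.6000 + 20.6000i


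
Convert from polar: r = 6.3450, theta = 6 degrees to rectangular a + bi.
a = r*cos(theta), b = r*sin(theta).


a = 6.3450*cos(6°) = 6.3450*0.99452 = 6.3102
b = 6.3450*sin(6°) = 6.3450*0.10453 = 0.6632

6.3102 + 0.6632i


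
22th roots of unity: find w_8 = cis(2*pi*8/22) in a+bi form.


Angle = 360*8/22 = 130.9091°
a = cos(130.9091°) = -0.6549
b = sin(130.9091°) = 0.7557

-0.6549 + 0.7557i


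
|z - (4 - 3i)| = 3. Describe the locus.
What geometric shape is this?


|z - z0| = r is a circle with center z0 and radius r.
Center = (4, -3), radius = 3

Circle with center (4, -3) and radius 3


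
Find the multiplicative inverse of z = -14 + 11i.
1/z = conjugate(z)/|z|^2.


|z|^2 = 196+121 = 317
1/z = (-14 - 11i)/317

1/z = -0.0442 - 0.0347i


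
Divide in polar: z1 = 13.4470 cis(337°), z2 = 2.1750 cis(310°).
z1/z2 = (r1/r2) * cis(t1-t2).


r = 13.4470 / 2.1750 = 6.1825
theta = 337° - 310° = 27° = 27° (mod 360)

6.1825 cis(27°)


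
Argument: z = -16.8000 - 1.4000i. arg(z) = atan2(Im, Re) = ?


Re = -16.8, Im = -1.4
arg = atan2(-1.4, -16.8) = -175.2364 degrees

arg(z) = -175.2364 degrees


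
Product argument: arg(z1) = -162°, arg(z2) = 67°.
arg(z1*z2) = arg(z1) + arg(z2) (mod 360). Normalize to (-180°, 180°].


arg(z1*z2) = -162° + 67° = -95°
Normalized to (-180°, 180°]: -95°

-95°


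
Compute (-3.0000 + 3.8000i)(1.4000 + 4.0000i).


Real = -3*1.4 - 3.8*4 = -4.2 - 15.2 = -19.4
Imag = -3*4 + 1.4*3.8 = -12 + 5.32 = -6.68

-19.4000 - 6.6800i


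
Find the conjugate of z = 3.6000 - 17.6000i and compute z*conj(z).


z_bar = 3.6000 + 17.6000i
z*z_bar = 3.6^2 + (-17.6)^2 = 12.96 + 309.76 = 322.72

z_bar = 3.6000 + 17.6000i, z*z_bar = 322.72


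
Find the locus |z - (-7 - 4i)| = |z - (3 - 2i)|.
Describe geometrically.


Equal distances means the locus is the perpendicular bisector of z1 and z2.
Midpoint = ((-7+3)/2, (-4+(-2))/2) = (-2.0000, -3.0000)

Perpendicular bisector through (-2.0000, -3.0000)


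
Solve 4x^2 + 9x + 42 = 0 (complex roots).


disc = 9^2 - 4*4*42 = 81 - 672 = -591
sqrt(|disc|) = sqrt(591) = 24.3105
Real part = -9/(2*4) = -1.1250
Imag part = 24.3105/(2*4) = 3.0388

-1.1250 ± 3.0388i


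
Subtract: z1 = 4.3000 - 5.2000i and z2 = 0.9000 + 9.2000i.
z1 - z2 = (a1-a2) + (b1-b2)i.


Real: 4.3 - 0.9 = 3.4
Imag: -5.2 - 9.2 = -14.4

3.4000 - 14.4000i


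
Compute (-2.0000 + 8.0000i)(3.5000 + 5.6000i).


Real = -2*3.5 - 8*5.6 = -7 - 44.8 = -51.8
Imag = -2*5.6 + 3.5*8 = -11.2 + 28 = 16.8

-51.8000 + 16.8000i


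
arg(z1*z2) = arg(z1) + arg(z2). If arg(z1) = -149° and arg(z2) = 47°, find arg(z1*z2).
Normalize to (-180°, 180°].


arg(z1*z2) = -149° + 47° = -102°
Normalized to (-180°, 180°]: -102°

-102°


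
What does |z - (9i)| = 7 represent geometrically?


|z - z0| = r is a circle with center z0 and radius r.
Center = (0, 9), radius = 7

Circle with center (0, 9) and radius 7


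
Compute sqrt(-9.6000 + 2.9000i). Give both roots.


|z| = sqrt(92.16+8.41) = 10.0285
sqrt((|z|+a)/2) = sqrt((10.0285+(-9.6))/2) = sqrt(0.2142) = 0.4628
sqrt((|z|-a)/2) = sqrt((10.0285-(-9.6))/2) = sqrt(9.8142) = 3.1328

±(0.4628 + 3.1328i) i.e. 0.4628 + 3.1328i and -0.4628 - 3.1328i


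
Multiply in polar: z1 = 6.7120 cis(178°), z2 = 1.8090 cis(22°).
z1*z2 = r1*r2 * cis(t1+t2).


r = 6.7120 * 1.8090 = 12.1420
theta = 178° + 22° = 200° = 200° (mod 360)

12.1420 cis(200°)


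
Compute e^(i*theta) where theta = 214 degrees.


cos(214°) = -0.8290
sin(214°) = -0.5592

e^(i*214°) = -0.8290 - 0.5592i


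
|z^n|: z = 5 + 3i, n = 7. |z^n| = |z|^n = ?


|z| = sqrt(25+9) = sqrt(34) = 5.8310
|z^7| = |z|^7 = (sqrt(34))^7 = 34^3 * sqrt(34) = 39304*sqrt(34)

|z^7| = 39304*sqrt(34) ≈ 229179.7333


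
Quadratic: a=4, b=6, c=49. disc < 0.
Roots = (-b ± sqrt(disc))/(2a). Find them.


disc = 6^2 - 4*4*49 = 36 - 784 = -748
sqrt(|disc|) = sqrt(748) = 27.3496
Real part = -6/(2*4) = -0.7500
Imag part = 27.3496/(2*4) = 3.4187

-0.7500 ± 3.4187i


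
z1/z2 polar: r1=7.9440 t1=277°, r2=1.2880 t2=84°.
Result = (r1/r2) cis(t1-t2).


r = 7.9440 / 1.2880 = 6.1677
theta = 277° - 84° = 193° = 193° (mod 360)

6.1677 cis(193°)


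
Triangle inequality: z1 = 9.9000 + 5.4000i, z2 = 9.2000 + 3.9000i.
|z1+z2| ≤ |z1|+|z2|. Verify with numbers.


|z1| = sqrt(9.9^2 + 5.4^2) = sqrt(127.17) = 11.2770
|z2| = sqrt(9.2^2 + 3.9^2) = sqrt(99.85) = 9.9925
z1+z2 = 19.1000 + 9.3000i
|z1+z2| = sqrt(451.3) = 21.2438
|z1|+|z2| = 11.2770 + 9.9925 = 21.2695

|z1+z2| = 21.2438 ≤ |z1|+|z2| = 21.2695 (verified)


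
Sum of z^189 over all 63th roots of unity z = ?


The roots are w_k = w^k with w = e^(2*pi*i/63), and (w^k)^189 = (w^189)^k.
So S = 1 + u + u^2 + ... + u^(62) with u = w^189.
189 = 3*63 + 0, so 189 is a multiple of 63 and u = (w^63)^3 = 1.
Every one of the 63 terms equals 1: S = 63

S = 63


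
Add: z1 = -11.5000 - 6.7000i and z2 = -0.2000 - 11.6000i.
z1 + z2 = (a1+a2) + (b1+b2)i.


Real: -11.5 - 0.2 = -11.7
Imag: -6.7 - 11.6 = -18.3

-11.7000 - 18.3000i


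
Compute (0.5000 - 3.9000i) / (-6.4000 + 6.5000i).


Conjugate of z2 = -6.4000 - 6.5000i
Numerator: (0.5000 - 3.9000i)(-6.4000 - 6.5000i) = -28.5500 + 21.7100i
Denominator: (-6.4)^2 + 6.5^2 = 83.21
Result = (-28.5500 + 21.7100i)/83.21

-0.3431 + 0.2609i


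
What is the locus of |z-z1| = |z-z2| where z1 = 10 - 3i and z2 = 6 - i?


Equal distances means the locus is the perpendicular bisector of z1 and z2.
Midpoint = ((10+6)/2, (-3+(-1))/2) = (8.0000, -2.0000)

Perpendicular bisector through (8.0000, -2.0000)


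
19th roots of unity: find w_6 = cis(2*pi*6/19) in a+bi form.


Angle = 360*6/19 = 113.6842°
a = cos(113.6842°) = -0.4017
b = sin(113.6842°) = 0.9158

-0.4017 + 0.9158i


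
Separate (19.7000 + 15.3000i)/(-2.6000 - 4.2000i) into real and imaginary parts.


Multiply by conjugate: (19.7000 + 15.3000i)(-2.6000 + 4.2000i) / ((-2.6)^2 + (-4.2)^2)
Numerator real = 19.7*(-2.6) + 15.3*(-4.2) = -115.48
Numerator imag = 15.3*(-2.6) - 19.7*(-4.2) = 42.96
Denominator = 24.4
Re(z) = -115.48/24.4 = -4.7328
Im(z) = 42.96/24.4 = 1.7607

Re(z) = -4.7328, Im(z) = 1.7607


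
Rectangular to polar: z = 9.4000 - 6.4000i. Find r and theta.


r = sqrt(88.36+40.96) = sqrt(129.32) = 11.3719
theta = atan2(-6.4, 9.4) = -34.2490 degrees

r = 11.3719, theta = -34.2490 degrees


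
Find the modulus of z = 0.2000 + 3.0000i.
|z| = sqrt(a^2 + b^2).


|z| = sqrt(0.2^2 + 3^2) = sqrt(0.04 + 9) = sqrt(9.04) = 3.0067

|z| = 3.0067


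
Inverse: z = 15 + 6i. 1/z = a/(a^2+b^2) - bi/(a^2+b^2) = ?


|z|^2 = 225+36 = 261
1/z = (15 - 6i)/261

1/z = 0.0575 - 0.0230i


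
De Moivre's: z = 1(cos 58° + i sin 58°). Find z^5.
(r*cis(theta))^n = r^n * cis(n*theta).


r^5 = 1^5 = 1
n*theta = 5*58° = 290° = 290° (mod 360)
a = 1*cos(290°) = 0.3420
b = 1*sin(290°) = -0.9397

1 cis(290°) = 0.3420 - 0.9397i


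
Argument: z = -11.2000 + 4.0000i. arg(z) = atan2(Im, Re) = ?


Re = -11.2, Im = 4
arg = atan2(4, -11.2) = 160.3462 degrees

arg(z) = 160.3462 degrees


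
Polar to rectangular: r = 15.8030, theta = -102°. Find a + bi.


a = 15.8030*cos(-102°) = 15.8030*(-0.20791) = -3.2856
b = 15.8030*sin(-102°) = 15.8030*(-0.97815) = -15.4577

-3.2856 - 15.4577i


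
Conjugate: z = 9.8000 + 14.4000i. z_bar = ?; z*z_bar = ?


z_bar = 9.8000 - 14.4000i
z*z_bar = 9.8^2 + 14.4^2 = 96.04 + 207.36 = 303.4

z_bar = 9.8000 - 14.4000i, z*z_bar = 303.4


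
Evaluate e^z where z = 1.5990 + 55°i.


e^1.5990 = 4.9481
cos(55°) = 0.57358
sin(55°) = 0.81915
Real = 4.9481*0.57358 = 2.8381
Imag = 4.9481*0.81915 = 4.0532

2.8381 + 4.0532i


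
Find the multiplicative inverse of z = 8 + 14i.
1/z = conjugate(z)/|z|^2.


|z|^2 = 64+196 = 260
1/z = (8 - 14i)/260

1/z = 0.0308 - 0.0538i


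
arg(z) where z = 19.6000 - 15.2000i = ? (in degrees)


Re = 19.6, Im = -15.2
arg = atan2(-15.2, 19.6) = -37.7939 degrees

arg(z) = -37.7939 degrees


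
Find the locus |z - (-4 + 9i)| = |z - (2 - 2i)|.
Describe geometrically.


Equal distances means the locus is the perpendicular bisector of z1 and z2.
Midpoint = ((-4+2)/2, (9+(-2))/2) = (-1.0000, 3.5000)

Perpendicular bisector through (-1.0000, 3.5000)


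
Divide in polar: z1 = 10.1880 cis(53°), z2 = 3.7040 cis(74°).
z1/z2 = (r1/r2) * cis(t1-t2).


r = 10.1880 / 3.7040 = 2.7505
theta = 53° - 74° = -21° = 339° (mod 360)

2.7505 cis(339°)


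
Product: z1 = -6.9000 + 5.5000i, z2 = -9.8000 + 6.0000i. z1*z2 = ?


Real = -6.9*(-9.8) - 5.5*6 = 67.62 - 33 = 34.62
Imag = -6.9*6 - (9.8)*5.5 = -41.4 - (53.9) = -95.3

34.6200 - 95.3000i


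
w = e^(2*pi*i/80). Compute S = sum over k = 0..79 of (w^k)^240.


The roots are w_k = w^k with w = e^(2*pi*i/80), and (w^k)^240 = (w^240)^k.
So S = 1 + u + u^2 + ... + u^(79) with u = w^240.
240 = 3*80 + 0, so 240 is a multiple of 80 and u = (w^80)^3 = 1.
Every one of the 80 terms equals 1: S = 80

S = 80


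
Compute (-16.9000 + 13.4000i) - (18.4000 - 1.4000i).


Real: -16.9 - 18.4 = -35.3
Imag: 13.4 + 1.4 = 14.8

-35.3000 + 14.8000i


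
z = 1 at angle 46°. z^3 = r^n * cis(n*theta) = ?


r^3 = 1^3 = 1
n*theta = 3*46° = 138° = 138° (mod 360)
a = 1*cos(138°) = -0.7431
b = 1*sin(138°) = 0.6691

1 cis(138°) = -0.7431 + 0.6691i


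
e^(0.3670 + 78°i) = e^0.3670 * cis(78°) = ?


e^0.3670 = 1.4434
cos(78°) = 0.2079
sin(78°) = 0.97815
Real = 1.4434*0.2079 = 0.3001
Imag = 1.4434*0.97815 = 1.4119

0.3001 + 1.4119i


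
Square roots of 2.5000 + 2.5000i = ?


|z| = sqrt(6.25+6.25) = 3.5355
sqrt((|z|+a)/2) = sqrt((3.5355+2.5)/2) = sqrt(3.0178) = 1.7372
sqrt((|z|-a)/2) = sqrt((3.5355-2.5)/2) = sqrt(0.5178) = 0.7196

±(1.7372 + 0.7196i) i.e. 1.7372 + 0.7196i and -1.7372 - 0.7196i


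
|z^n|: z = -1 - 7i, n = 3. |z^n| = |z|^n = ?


|z| = sqrt(1+49) = sqrt(50) = 7.0711
|z^3| = |z|^3 = (sqrt(50))^3 = 50*sqrt(50)

|z^3| = 50*sqrt(50) ≈ 353.5534


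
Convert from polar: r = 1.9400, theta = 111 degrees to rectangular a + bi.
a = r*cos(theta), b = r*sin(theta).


a = 1.9400*cos(111°) = 1.9400*(-0.35837) = -0.6952
b = 1.9400*sin(111°) = 1.9400*0.93358 = 1.8111

-0.6952 + 1.8111i


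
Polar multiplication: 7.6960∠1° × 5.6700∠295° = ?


r = 7.6960 * 5.6700 = 43.6363
theta = 1° + 295° = 296° = 296° (mod 360)

43.6363 cis(296°)


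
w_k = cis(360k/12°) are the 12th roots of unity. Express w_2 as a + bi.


Angle = 360*2/12 = 60°
a = cos(60°) = 0.5000
b = sin(60°) = 0.8660

0.5000 + 0.8660i


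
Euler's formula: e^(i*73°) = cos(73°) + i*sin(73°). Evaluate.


cos(73°) = 0.2924
sin(73°) = 0.9563

e^(i*73°) = 0.2924 + 0.9563i


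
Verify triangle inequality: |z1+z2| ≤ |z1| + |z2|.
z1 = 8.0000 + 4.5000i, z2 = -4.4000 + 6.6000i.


|z1| = sqrt(8^2 + 4.5^2) = sqrt(84.25) = 9.1788
|z2| = sqrt((-4.4)^2 + 6.6^2) = sqrt(62.92) = 7.9322
z1+z2 = 3.6000 + 11.1000i
|z1+z2| = sqrt(136.17) = 11.6692
|z1|+|z2| = 9.1788 + 7.9322 = 17.1110

|z1+z2| = 11.6692 ≤ |z1|+|z2| = 17.1110 (verified)


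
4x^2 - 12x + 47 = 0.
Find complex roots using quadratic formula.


disc = (-12)^2 - 4*4*47 = 144 - 752 = -608
sqrt(|disc|) = sqrt(608) = 24.6577
Real part = 12/(2*4) = 1.5000
Imag part = 24.6577/(2*4) = 3.0822

1.5000 ± 3.0822i


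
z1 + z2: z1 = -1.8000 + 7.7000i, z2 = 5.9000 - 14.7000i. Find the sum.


Real: -1.8 + 5.9 = 4.1
Imag: 7.7 - 14.7 = -7

4.1000 - 7.0000i


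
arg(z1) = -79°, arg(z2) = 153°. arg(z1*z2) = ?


arg(z1*z2) = -79° + 153° = 74°
Normalized to (-180°, 180°]: 74°

74°


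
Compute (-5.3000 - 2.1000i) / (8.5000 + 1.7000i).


Conjugate of z2 = 8.5000 - 1.7000i
Numerator: (-5.3000 - 2.1000i)(8.5000 - 1.7000i) = -48.6200 - 8.8400i
Denominator: 8.5^2 + 1.7^2 = 75.14
Result = (-48.6200 - 8.8400i)/75.14

-0.6471 - 0.1176i


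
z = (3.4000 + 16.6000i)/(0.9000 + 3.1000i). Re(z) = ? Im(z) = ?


Multiply by conjugate: (3.4000 + 16.6000i)(0.9000 - 3.1000i) / (0.9^2 + 3.1^2)
Numerator real = 3.4*0.9 + 16.6*3.1 = 54.52
Numerator imag = 16.6*0.9 - 3.4*3.1 = 4.4
Denominator = 10.42
Re(z) = 54.52/10.42 = 5.2322
Im(z) = 4.4/10.42 = 0.4223

Re(z) = 5.2322, Im(z) = 0.4223


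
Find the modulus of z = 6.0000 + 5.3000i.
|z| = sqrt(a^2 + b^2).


|z| = sqrt(6^2 + 5.3^2) = sqrt(36 + 28.09) = sqrt(64.09) = 8.0056

|z| = 8.0056


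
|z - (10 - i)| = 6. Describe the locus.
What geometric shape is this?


|z - z0| = r is a circle with center z0 and radius r.
Center = (10, -1), radius = 6

Circle with center (10, -1) and radius 6


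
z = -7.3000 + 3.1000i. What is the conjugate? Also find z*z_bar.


z_bar = -7.3000 - 3.1000i
z*z_bar = (-7.3)^2 + 3.1^2 = 53.29 + 9.61 = 62.9

z_bar = -7.3000 - 3.1000i, z*z_bar = 62.9


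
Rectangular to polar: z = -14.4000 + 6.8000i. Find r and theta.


r = sqrt(207.36+46.24) = sqrt(253.6) = 15.9248
theta = atan2(6.8, -14.4) = 154.7223 degrees

r = 15.9248, theta = 154.7223 degrees


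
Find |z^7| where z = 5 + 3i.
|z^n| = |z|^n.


|z| = sqrt(25+9) = sqrt(34) = 5.8310
|z^7| = |z|^7 = (sqrt(34))^7 = 34^3 * sqrt(34) = 39304*sqrt(34)

|z^7| = 39304*sqrt(34) ≈ 229179.7333


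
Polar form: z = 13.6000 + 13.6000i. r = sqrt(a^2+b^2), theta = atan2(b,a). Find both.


r = sqrt(184.96+184.96) = sqrt(369.92) = 19.2333
theta = atan2(13.6, 13.6) = 45.0000 degrees

r = 19.2333, theta = 45.0000 degrees


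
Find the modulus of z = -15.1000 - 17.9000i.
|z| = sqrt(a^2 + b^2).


|z| = sqrt((-15.1)^2 + (-17.9)^2) = sqrt(228.01 + 320.41) = sqrt(548.42) = 23.4184

|z| = 23.4184


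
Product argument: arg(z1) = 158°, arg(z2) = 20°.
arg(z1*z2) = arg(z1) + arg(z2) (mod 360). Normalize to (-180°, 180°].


arg(z1*z2) = 158° + 20° = 178°
Normalized to (-180°, 180°]: 178°

178°


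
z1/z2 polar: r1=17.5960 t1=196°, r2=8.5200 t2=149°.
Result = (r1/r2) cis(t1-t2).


r = 17.5960 / 8.5200 = 2.0653
theta = 196° - 149° = 47° = 47° (mod 360)

2.0653 cis(47°)


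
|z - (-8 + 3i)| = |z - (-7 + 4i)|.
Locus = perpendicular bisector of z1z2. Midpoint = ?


Equal distances means the locus is the perpendicular bisector of z1 and z2.
Midpoint = ((-8+(-7))/2, (3+4)/2) = (-7.5000, 3.5000)

Perpendicular bisector through (-7.5000, 3.5000)


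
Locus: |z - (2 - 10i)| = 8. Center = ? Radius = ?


|z - z0| = r is a circle with center z0 and radius r.
Center = (2, -10), radius = 8

Circle with center (2, -10) and radius 8


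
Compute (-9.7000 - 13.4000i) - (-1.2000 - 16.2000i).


Real: -9.7 + 1.2 = -8.5
Imag: -13.4 + 16.2 = 2.8

-8.5000 + 2.8000i


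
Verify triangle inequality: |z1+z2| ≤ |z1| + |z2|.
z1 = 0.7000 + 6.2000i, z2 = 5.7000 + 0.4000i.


|z1| = sqrt(0.7^2 + 6.2^2) = sqrt(38.93) = 6.2394
|z2| = sqrt(5.7^2 + 0.4^2) = sqrt(32.65) = 5.7140
z1+z2 = 6.4000 + 6.6000i
|z1+z2| = sqrt(84.52) = 9.1935
|z1|+|z2| = 6.2394 + 5.7140 = 11.9534

|z1+z2| = 9.1935 ≤ |z1|+|z2| = 11.9534 (verified)


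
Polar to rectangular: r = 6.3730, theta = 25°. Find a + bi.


a = 6.3730*cos(25°) = 6.3730*0.90631 = 5.7759
b = 6.3730*sin(25°) = 6.3730*0.422618 = 2.6933

5.7759 + 2.6933i


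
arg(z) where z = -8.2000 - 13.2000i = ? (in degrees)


Re = -8.2, Im = -13.2
arg = atan2(-13.2, -8.2) = -121.8491 degrees

arg(z) = -121.8491 degrees


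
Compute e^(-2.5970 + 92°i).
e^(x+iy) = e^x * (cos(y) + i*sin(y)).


e^-2.5970 = 0.0745
cos(92°) = -0.0349
sin(92°) = 0.9994
Real = 0.0745*(-0.0349) = -0.0026
Imag = 0.0745*0.9994 = 0.0745

-0.0026 + 0.0745i


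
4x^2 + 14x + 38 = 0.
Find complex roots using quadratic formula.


disc = 14^2 - 4*4*38 = 196 - 608 = -412
sqrt(|disc|) = sqrt(412) = 20.2978
Real part = -14/(2*4) = -1.7500
Imag part = 20.2978/(2*4) = 2.5372

-1.7500 ± 2.5372i


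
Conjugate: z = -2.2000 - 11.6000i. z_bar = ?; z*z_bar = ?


z_bar = -2.2000 + 11.6000i
z*z_bar = (-2.2)^2 + (-11.6)^2 = 4.84 + 134.56 = 139.4

z_bar = -2.2000 + 11.6000i, z*z_bar = 139.4


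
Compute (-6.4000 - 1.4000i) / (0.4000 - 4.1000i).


Conjugate of z2 = 0.4000 + 4.1000i
Numerator: (-6.4000 - 1.4000i)(0.4000 + 4.1000i) = 3.1800 - 26.8000i
Denominator: 0.4^2 + (-4.1)^2 = 16.97
Result = (3.1800 - 26.8000i)/16.97

0.1874 - 1.5793i


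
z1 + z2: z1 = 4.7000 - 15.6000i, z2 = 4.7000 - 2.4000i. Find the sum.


Real: 4.7 + 4.7 = 9.4
Imag: -15.6 - 2.4 = -18

9.4000 - 18.0000i


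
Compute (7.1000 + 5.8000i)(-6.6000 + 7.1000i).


Real = 7.1*(-6.6) - 5.8*7.1 = -46.86 - 41.18 = -88.04
Imag = 7.1*7.1 - (6.6)*5.8 = 50.41 - (38.28) = 12.13

-88.0400 + 12.1300i


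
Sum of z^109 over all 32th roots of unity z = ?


The roots are w_k = w^k with w = e^(2*pi*i/32), and (w^k)^109 = (w^109)^k.
So S = 1 + u + u^2 + ... + u^(31) with u = w^109.
109 = 3*32 + 13, so 109 is not a multiple of 32: u = (w^32)^3 * w^13 = w^13 ≠ 1 (w is a primitive 32th root), while u^32 = (w^32)^109 = 1.
Geometric series: S = (1 - u^32)/(1 - u) = (1 - 1)/(1 - u) = 0

S = 0


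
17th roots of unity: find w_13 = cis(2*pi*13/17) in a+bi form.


Angle = 360*13/17 = 275.2941°
a = cos(275.2941°) = 0.0923
b = sin(275.2941°) = -0.9957

0.0923 - 0.9957i


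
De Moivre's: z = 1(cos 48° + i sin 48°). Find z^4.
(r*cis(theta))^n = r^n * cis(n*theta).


r^4 = 1^4 = 1
n*theta = 4*48° = 192° = 192° (mod 360)
a = 1*cos(192°) = -0.9781
b = 1*sin(192°) = -0.2079

1 cis(192°) = -0.9781 - 0.2079i


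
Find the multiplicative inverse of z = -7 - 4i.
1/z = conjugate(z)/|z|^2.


|z|^2 = 49+16 = 65
1/z = (-7 + 4i)/65

1/z = -0.1077 + 0.0615i


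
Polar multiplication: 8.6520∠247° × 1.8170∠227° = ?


r = 8.6520 * 1.8170 = 15.7207
theta = 247° + 227° = 474° = 114° (mod 360)

15.7207 cis(114°)


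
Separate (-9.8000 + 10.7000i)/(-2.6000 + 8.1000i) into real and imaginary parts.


Multiply by conjugate: (-9.8000 + 10.7000i)(-2.6000 - 8.1000i) / ((-2.6)^2 + 8.1^2)
Numerator real = -9.8*(-2.6) + 10.7*8.1 = 112.15
Numerator imag = 10.7*(-2.6) - (-9.8)*8.1 = 51.56
Denominator = 72.37
Re(z) = 112.15/72.37 = 1.5497
Im(z) = 51.56/72.37 = 0.7124

Re(z) = 1.5497, Im(z) = 0.7124


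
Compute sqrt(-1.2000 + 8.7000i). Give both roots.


|z| = sqrt(1.44+75.69) = 8.7824
sqrt((|z|+a)/2) = sqrt((8.7824+(-1.2))/2) = sqrt(3.7912) = 1.9471
sqrt((|z|-a)/2) = sqrt((8.7824-(-1.2))/2) = sqrt(4.9912) = 2.2341

±(1.9471 + 2.2341i) i.e. 1.9471 + 2.2341i and -1.9471 - 2.2341i


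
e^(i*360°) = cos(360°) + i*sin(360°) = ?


cos(360°) = 1.0000
sin(360°) = 0

e^(i*360°) = 1.0000 + 0i


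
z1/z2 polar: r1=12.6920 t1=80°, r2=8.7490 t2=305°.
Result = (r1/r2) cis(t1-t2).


r = 12.6920 / 8.7490 = 1.4507
theta = 80° - 305° = -225° = 135° (mod 360)

1.4507 cis(135°)


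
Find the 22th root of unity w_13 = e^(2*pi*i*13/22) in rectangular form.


Angle = 360*13/22 = 212.7273°
a = cos(212.7273°) = -0.8413
b = sin(212.7273°) = -0.5406

-0.8413 - 0.5406i


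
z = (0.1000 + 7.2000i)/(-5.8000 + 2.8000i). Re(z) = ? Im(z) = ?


Multiply by conjugate: (0.1000 + 7.2000i)(-5.8000 - 2.8000i) / ((-5.8)^2 + 2.8^2)
Numerator real = 0.1*(-5.8) + 7.2*2.8 = 19.58
Numerator imag = 7.2*(-5.8) - 0.1*2.8 = -42.04
Denominator = 41.48
Re(z) = 19.58/41.48 = 0.4720
Im(z) = -42.04/41.48 = -1.0135

Re(z) = 0.4720, Im(z) = -1.0135


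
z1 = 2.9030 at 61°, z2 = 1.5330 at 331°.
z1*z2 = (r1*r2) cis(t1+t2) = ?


r = 2.9030 * 1.5330 = 4.4503
theta = 61° + 331° = 392° = 32° (mod 360)

4.4503 cis(32°)


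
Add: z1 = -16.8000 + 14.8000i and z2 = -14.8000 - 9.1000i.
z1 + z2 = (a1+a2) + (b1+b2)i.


Real: -16.8 - 14.8 = -31.6
Imag: 14.8 - 9.1 = 5.7

-31.6000 + 5.7000i


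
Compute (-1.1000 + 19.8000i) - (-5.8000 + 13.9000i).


Real: -1.1 + 5.8 = 4.7
Imag: 19.8 - 13.9 = 5.9

4.7000 + 5.9000i


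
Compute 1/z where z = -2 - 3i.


|z|^2 = 4+9 = 13
1/z = (-2 + 3i)/13

1/z = -0.1538 + 0.2308i


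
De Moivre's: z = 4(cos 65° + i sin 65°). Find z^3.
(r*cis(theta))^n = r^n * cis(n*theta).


r^3 = 4^3 = 64
n*theta = 3*65° = 195° = 195° (mod 360)
a = 64*cos(195°) = -61.8193
b = 64*sin(195°) = -16.5644

64 cis(195°) = -61.8193 - 16.5644i


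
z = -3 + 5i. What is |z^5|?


|z| = sqrt(9+25) = sqrt(34) = 5.8310
|z^5| = |z|^5 = (sqrt(34))^5 = 34^2 * sqrt(34) = 1156*sqrt(34)

|z^5| = 1156*sqrt(34) ≈ 6740.5804


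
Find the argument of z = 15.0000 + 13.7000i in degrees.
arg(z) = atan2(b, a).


Re = 15, Im = 13.7
arg = atan2(13.7, 15) = 42.4065 degrees

arg(z) = 42.4065 degrees


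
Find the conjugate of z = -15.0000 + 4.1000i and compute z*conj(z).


z_bar = -15.0000 - 4.1000i
z*z_bar = (-15)^2 + 4.1^2 = 225 + 16.81 = 241.81

z_bar = -15.0000 - 4.1000i, z*z_bar = 241.81


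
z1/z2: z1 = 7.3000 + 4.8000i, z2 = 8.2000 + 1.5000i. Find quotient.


Conjugate of z2 = 8.2000 - 1.5000i
Numerator: (7.3000 + 4.8000i)(8.2000 - 1.5000i) = 67.0600 + 28.4100i
Denominator: 8.2^2 + 1.5^2 = 69.49
Result = (67.0600 + 28.4100i)/69.49

0.9650 + 0.4088i


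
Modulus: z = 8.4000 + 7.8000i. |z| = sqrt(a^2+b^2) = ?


|z| = sqrt(8.4^2 + 7.8^2) = sqrt(70.56 + 60.84) = sqrt(131.4) = 11.4630

|z| = 11.4630


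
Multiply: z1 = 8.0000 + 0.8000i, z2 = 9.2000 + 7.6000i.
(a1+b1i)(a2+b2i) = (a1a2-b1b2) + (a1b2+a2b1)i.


Real = 8*9.2 - 0.8*7.6 = 73.6 - 6.08 = 67.52
Imag = 8*7.6 + 9.2*0.8 = 60.8 + 7.36 = 68.16

67.5200 + 68.1600i


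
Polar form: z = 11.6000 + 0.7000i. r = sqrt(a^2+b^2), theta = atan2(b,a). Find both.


r = sqrt(134.56+0.49) = sqrt(135.05) = 11.6211
theta = atan2(0.7, 11.6) = 3.4533 degrees

r = 11.6211, theta = 3.4533 degrees


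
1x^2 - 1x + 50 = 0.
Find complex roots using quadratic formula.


disc = (-1)^2 - 4*1*50 = 1 - 200 = -199
sqrt(|disc|) = sqrt(199) = 14.1067
Real part = 1/(2*1) = 0.5000
Imag part = 14.1067/(2*1) = 7.0534

0.5000 ± 7.0534i


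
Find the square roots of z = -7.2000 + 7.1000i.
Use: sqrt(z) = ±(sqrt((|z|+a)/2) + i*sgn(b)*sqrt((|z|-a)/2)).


|z| = sqrt(51.84+50.41) = 10.1119
sqrt((|z|+a)/2) = sqrt((10.1119+(-7.2))/2) = sqrt(1.4559) = 1.2066
sqrt((|z|-a)/2) = sqrt((10.1119-(-7.2))/2) = sqrt(8.6559) = 2.9421

±(1.2066 + 2.9421i) i.e. 1.2066 + 2.9421i and -1.2066 - 2.9421i


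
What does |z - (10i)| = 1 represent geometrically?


|z - z0| = r is a circle with center z0 and radius r.
Center = (0, 10), radius = 1

Circle with center (0, 10) and radius 1


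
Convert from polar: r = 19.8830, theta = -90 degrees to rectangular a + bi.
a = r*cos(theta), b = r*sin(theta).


a = 19.8830*cos(-90°) = 19.8830*0 = 0
b = 19.8830*sin(-90°) = 19.8830*(-1) = -19.8830

0 - 19.8830i


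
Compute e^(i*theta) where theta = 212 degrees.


cos(212°) = -0.8480
sin(212°) = -0.5299

e^(i*212°) = -0.8480 - 0.5299i


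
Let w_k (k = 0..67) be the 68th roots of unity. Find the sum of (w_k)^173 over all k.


The roots are w_k = w^k with w = e^(2*pi*i/68), and (w^k)^173 = (w^173)^k.
So S = 1 + u + u^2 + ... + u^(67) with u = w^173.
173 = 2*68 + 37, so 173 is not a multiple of 68: u = (w^68)^2 * w^37 = w^37 ≠ 1 (w is a primitive 68th root), while u^68 = (w^68)^173 = 1.
Geometric series: S = (1 - u^68)/(1 - u) = (1 - 1)/(1 - u) = 0

S = 0


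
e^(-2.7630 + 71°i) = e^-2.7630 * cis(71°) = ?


e^-2.7630 = 0.0631
cos(71°) = 0.3256
sin(71°) = 0.9455
Real = 0.0631*0.3256 = 0.0205
Imag = 0.0631*0.9455 = 0.0597

0.0205 + 0.0597i


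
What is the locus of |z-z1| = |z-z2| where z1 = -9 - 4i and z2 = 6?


Equal distances means the locus is the perpendicular bisector of z1 and z2.
Midpoint = ((-9+6)/2, (-4+0)/2) = (-1.5000, -2.0000)

Perpendicular bisector through (-1.5000, -2.0000)


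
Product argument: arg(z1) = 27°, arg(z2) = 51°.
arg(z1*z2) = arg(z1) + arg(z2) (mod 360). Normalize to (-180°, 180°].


arg(z1*z2) = 27° + 51° = 78°
Normalized to (-180°, 180°]: 78°

78°


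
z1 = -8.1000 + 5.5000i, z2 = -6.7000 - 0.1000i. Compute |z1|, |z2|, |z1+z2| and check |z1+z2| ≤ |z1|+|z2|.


|z1| = sqrt((-8.1)^2 + 5.5^2) = sqrt(95.86) = 9.7908
|z2| = sqrt((-6.7)^2 + (-0.1)^2) = sqrt(44.9) = 6.7007
z1+z2 = -14.8000 + 5.4000i
|z1+z2| = sqrt(248.2) = 15.7544
|z1|+|z2| = 9.7908 + 6.7007 = 16.4915

|z1+z2| = 15.7544 ≤ |z1|+|z2| = 16.4915 (verified)


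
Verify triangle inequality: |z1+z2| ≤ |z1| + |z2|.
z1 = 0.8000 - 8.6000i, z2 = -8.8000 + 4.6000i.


|z1| = sqrt(0.8^2 + (-8.6)^2) = sqrt(74.6) = 8.6371
|z2| = sqrt((-8.8)^2 + 4.6^2) = sqrt(98.6) = 9.9298
z1+z2 = -8.0000 - 4.0000i
|z1+z2| = sqrt(80) = 8.9443
|z1|+|z2| = 8.6371 + 9.9298 = 18.5669

|z1+z2| = 8.9443 ≤ |z1|+|z2| = 18.5669 (verified)


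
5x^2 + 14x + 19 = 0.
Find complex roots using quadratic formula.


disc = 14^2 - 4*5*19 = 196 - 380 = -184
sqrt(|disc|) = sqrt(184) = 13.5647
Real part = -14/(2*5) = -1.4000
Imag part = 13.5647/(2*5) = 1.3565

-1.4000 ± 1.3565i


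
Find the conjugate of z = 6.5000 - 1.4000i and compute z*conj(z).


z_bar = 6.5000 + 1.4000i
z*z_bar = 6.5^2 + (-1.4)^2 = 42.25 + 1.96 = 44.21

z_bar = 6.5000 + 1.4000i, z*z_bar = 44.21


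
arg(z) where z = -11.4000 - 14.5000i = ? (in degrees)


Re = -11.4, Im = -14.5
arg = atan2(-14.5, -11.4) = -128.1747 degrees

arg(z) = -128.1747 degrees


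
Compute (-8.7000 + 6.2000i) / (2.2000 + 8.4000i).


Conjugate of z2 = 2.2000 - 8.4000i
Numerator: (-8.7000 + 6.2000i)(2.2000 - 8.4000i) = 32.9400 + 86.7200i
Denominator: 2.2^2 + 8.4^2 = 75.4
Result = (32.9400 + 86.7200i)/75.4

0.4369 + 1.1501i


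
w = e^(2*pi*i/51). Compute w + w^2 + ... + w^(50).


With w = e^(2*pi*i/51), all 51 of the 51th roots of unity w^0 = 1, w, ..., w^(50) sum to 0: 1 + w + ... + w^(50) = (1 - w^51)/(1 - w) = 0 since w^51 = 1, w ≠ 1.
Removing the root 1: w + w^2 + ... + w^(50) = 0 - 1 = -1

Sum = -1


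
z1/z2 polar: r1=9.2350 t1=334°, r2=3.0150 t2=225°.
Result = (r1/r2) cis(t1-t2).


r = 9.2350 / 3.0150 = 3.0630
theta = 334° - 225° = 109° = 109° (mod 360)

3.0630 cis(109°)


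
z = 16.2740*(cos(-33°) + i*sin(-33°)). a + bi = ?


a = 16.2740*cos(-33°) = 16.2740*0.83867 = 13.6485
b = 16.2740*sin(-33°) = 16.2740*(-0.54464) = -8.8635

13.6485 - 8.8635i


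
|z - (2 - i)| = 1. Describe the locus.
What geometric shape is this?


|z - z0| = r is a circle with center z0 and radius r.
Center = (2, -1), radius = 1

Circle with center (2, -1) and radius 1


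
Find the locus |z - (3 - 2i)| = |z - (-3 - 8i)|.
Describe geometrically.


Equal distances means the locus is the perpendicular bisector of z1 and z2.
Midpoint = ((3+(-3))/2, (-2+(-8))/2) = (0, -5.0000)

Perpendicular bisector through (0, -5.0000)


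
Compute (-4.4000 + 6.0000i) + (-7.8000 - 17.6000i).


Real: -4.4 - 7.8 = -12.2
Imag: 6 - 17.6 = -11.6

-12.2000 - 11.6000i


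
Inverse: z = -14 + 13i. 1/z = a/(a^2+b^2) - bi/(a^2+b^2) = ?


|z|^2 = 196+169 = 365
1/z = (-14 - 13i)/365

1/z = -0.0384 - 0.0356i


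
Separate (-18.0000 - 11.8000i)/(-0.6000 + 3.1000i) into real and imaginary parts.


Multiply by conjugate: (-18.0000 - 11.8000i)(-0.6000 - 3.1000i) / ((-0.6)^2 + 3.1^2)
Numerator real = -18*(-0.6) - (11.8)*3.1 = -25.78
Numerator imag = -11.8*(-0.6) - (-18)*3.1 = 62.88
Denominator = 9.97
Re(z) = -25.78/9.97 = -2.5858
Im(z) = 62.88/9.97 = 6.3069

Re(z) = -2.5858, Im(z) = 6.3069


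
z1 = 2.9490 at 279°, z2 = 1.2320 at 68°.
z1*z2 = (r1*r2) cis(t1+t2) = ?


r = 2.9490 * 1.2320 = 3.6332
theta = 279° + 68° = 347° = 347° (mod 360)

3.6332 cis(347°)


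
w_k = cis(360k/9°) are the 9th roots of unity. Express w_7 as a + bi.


Angle = 360*7/9 = 280°
a = cos(280°) = 0.1736
b = sin(280°) = -0.9848

0.1736 - 0.9848i


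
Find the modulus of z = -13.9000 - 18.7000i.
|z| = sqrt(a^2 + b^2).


|z| = sqrt((-13.9)^2 + (-18.7)^2) = sqrt(193.21 + 349.69) = sqrt(542.9) = 23.3002

|z| = 23.3002


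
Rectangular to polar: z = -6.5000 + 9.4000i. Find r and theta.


r = sqrt(42.25+88.36) = sqrt(130.61) = 11.4285
theta = atan2(9.4, -6.5) = 124.6634 degrees

r = 11.4285, theta = 124.6634 degrees


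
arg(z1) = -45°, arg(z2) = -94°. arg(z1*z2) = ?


arg(z1*z2) = -45° - 94° = -139°
Normalized to (-180°, 180°]: -139°

-139°


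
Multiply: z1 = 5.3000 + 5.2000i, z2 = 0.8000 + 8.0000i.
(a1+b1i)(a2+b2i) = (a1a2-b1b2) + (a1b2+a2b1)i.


Real = 5.3*0.8 - 5.2*8 = 4.24 - 41.6 = -37.36
Imag = 5.3*8 + 0.8*5.2 = 42.4 + 4.16 = 46.56

-37.3600 + 46.5600i


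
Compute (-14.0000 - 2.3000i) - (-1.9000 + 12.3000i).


Real: -14 + 1.9 = -12.1
Imag: -2.3 - 12.3 = -14.6

-12.1000 - 14.6000i


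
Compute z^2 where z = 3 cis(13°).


r^2 = 3^2 = 9
n*theta = 2*13° = 26° = 26° (mod 360)
a = 9*cos(26°) = 8.0891
b = 9*sin(26°) = 3.9453

9 cis(26°) = 8.0891 + 3.9453i


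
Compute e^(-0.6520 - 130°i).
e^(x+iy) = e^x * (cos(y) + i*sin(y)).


e^-0.6520 = 0.5210
cos(-130°) = -0.6428
sin(-130°) = -0.766
Real = 0.5210*(-0.6428) = -0.3349
Imag = 0.5210*(-0.766) = -0.3991

-0.3349 - 0.3991i


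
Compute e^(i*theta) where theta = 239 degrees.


cos(239°) = -0.5150
sin(239°) = -0.8572

e^(i*239°) = -0.5150 - 0.8572i


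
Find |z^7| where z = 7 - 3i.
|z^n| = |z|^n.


|z| = sqrt(49+9) = sqrt(58) = 7.6158
|z^7| = |z|^7 = (sqrt(58))^7 = 58^3 * sqrt(58) = 195112*sqrt(58)

|z^7| = 195112*sqrt(58) ≈ 1485928.7222


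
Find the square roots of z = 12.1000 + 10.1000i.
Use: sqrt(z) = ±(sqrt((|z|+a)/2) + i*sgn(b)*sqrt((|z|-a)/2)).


|z| = sqrt(146.41+102.01) = 15.7613
sqrt((|z|+a)/2) = sqrt((15.7613+12.1)/2) = sqrt(13.9307) = 3.7324
sqrt((|z|-a)/2) = sqrt((15.7613-12.1)/2) = sqrt(1.8307) = 1.3530

±(3.7324 + 1.3530i) i.e. 3.7324 + 1.3530i and -3.7324 - 1.3530i


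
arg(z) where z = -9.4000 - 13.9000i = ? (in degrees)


Re = -9.4, Im = -13.9
arg = atan2(-13.9, -9.4) = -124.0689 degrees

arg(z) = -124.0689 degrees


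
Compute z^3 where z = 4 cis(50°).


r^3 = 4^3 = 64
n*theta = 3*50° = 150° = 150° (mod 360)
a = 64*cos(150°) = -55.4256
b = 64*sin(150°) = 32.0000

64 cis(150°) = -55.4256 + 32.0000i


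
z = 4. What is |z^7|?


|z| = sqrt(16+0) = sqrt(16) = 4
|z^7| = |z|^7 = 4^7 = 16384

|z^7| = 16384


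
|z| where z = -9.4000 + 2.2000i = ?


|z| = sqrt((-9.4)^2 + 2.2^2) = sqrt(88.36 + 4.84) = sqrt(93.2) = 9.6540

|z| = 9.6540


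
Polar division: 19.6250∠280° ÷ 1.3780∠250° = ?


r = 19.6250 / 1.3780 = 14.2417
theta = 280° - 250° = 30° = 30° (mod 360)

14.2417 cis(30°)


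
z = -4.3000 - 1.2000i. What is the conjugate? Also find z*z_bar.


z_bar = -4.3000 + 1.2000i
z*z_bar = (-4.3)^2 + (-1.2)^2 = 18.49 + 1.44 = 19.93

z_bar = -4.3000 + 1.2000i, z*z_bar = 19.93


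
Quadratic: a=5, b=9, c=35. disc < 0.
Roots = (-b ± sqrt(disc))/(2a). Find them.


disc = 9^2 - 4*5*35 = 81 - 700 = -619
sqrt(|disc|) = sqrt(619) = 24.8797
Real part = -9/(2*5) = -0.9000
Imag part = 24.8797/(2*5) = 2.4880

-0.9000 ± 2.4880i


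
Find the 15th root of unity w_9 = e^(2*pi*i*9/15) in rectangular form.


Angle = 360*9/15 = 216°
a = cos(216°) = -0.8090
b = sin(216°) = -0.5878

-0.8090 - 0.5878i


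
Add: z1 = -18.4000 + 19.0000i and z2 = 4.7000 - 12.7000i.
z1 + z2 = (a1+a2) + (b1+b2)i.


Real: -18.4 + 4.7 = -13.7
Imag: 19 - 12.7 = 6.3

-13.7000 + 6.3000i


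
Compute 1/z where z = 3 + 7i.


|z|^2 = 9+49 = 58
1/z = (3 - 7i)/58

1/z = 0.0517 - 0.1207i


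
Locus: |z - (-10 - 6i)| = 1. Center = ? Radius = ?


|z - z0| = r is a circle with center z0 and radius r.
Center = (-10, -6), radius = 1

Circle with center (-10, -6) and radius 1


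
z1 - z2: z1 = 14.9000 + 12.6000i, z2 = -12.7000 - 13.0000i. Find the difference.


Real: 14.9 + 12.7 = 27.6
Imag: 12.6 + 13 = 25.6

27.6000 + 25.6000i


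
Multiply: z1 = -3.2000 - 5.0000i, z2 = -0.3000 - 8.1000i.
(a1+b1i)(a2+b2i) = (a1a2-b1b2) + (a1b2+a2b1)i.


Real = -3.2*(-0.3) - (-5)*(-8.1) = 0.96 - 40.5 = -39.54
Imag = -3.2*(-8.1) - (0.3)*(-5) = 25.92 + 1.5 = 27.42

-39.5400 + 27.4200i


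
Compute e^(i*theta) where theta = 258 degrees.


cos(258°) = -0.2079
sin(258°) = -0.9781

e^(i*258°) = -0.2079 - 0.9781i


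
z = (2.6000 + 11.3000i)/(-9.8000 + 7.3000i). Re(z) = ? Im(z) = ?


Multiply by conjugate: (2.6000 + 11.3000i)(-9.8000 - 7.3000i) / ((-9.8)^2 + 7.3^2)
Numerator real = 2.6*(-9.8) + 11.3*7.3 = 57.01
Numerator imag = 11.3*(-9.8) - 2.6*7.3 = -129.72
Denominator = 149.33
Re(z) = 57.01/149.33 = 0.3818
Im(z) = -129.72/149.33 = -0.8687

Re(z) = 0.3818, Im(z) = -0.8687


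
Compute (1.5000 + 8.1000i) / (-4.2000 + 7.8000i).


Conjugate of z2 = -4.2000 - 7.8000i
Numerator: (1.5000 + 8.1000i)(-4.2000 - 7.8000i) = 56.8800 - 45.7200i
Denominator: (-4.2)^2 + 7.8^2 = 78.48
Result = (56.8800 - 45.7200i)/78.48

0.7248 - 0.5826i


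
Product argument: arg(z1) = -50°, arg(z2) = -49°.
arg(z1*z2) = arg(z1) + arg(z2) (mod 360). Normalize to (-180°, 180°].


arg(z1*z2) = -50° - 49° = -99°
Normalized to (-180°, 180°]: -99°

-99°
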